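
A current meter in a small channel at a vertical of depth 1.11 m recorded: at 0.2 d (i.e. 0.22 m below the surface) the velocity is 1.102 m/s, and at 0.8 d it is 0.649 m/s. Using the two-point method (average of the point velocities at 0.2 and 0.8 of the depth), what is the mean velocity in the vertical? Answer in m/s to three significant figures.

v̄ = (1.102 + 0.649) / 2 = 0.8755 m/s

0.876 m/s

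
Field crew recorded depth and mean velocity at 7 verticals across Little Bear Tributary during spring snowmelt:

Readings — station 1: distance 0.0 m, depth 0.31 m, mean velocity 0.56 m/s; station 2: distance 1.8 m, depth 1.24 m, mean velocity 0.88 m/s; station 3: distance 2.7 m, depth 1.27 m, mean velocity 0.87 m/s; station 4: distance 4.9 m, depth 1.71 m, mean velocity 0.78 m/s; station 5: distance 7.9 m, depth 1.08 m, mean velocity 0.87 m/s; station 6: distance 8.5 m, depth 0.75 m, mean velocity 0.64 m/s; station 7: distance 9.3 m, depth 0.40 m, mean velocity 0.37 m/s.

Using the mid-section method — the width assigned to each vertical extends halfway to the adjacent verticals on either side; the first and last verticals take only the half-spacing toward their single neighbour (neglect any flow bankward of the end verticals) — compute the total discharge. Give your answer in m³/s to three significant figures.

8.90 m³/s

w_1 = (1.8 − 0.0)/2 = 0.9 m; q_1 = 0.56 × 0.31 × 0.9 = 0.1562 m³/s
w_2 = (2.7 − 0.0)/2 = 1.35 m; q_2 = 0.88 × 1.24 × 1.35 = 1.473 m³/s
w_3 = (4.9 − 1.8)/2 = 1.55 m; q_3 = 0.87 × 1.27 × 1.55 = 1.713 m³/s
w_4 = (7.9 − 2.7)/2 = 2.6 m; q_4 = 0.78 × 1.71 × 2.6 = 3.468 m³/s
w_5 = (8.5 − 4.9)/2 = 1.8 m; q_5 = 0.87 × 1.08 × 1.8 = 1.691 m³/s
w_6 = (9.3 − 7.9)/2 = 0.7 m; q_6 = 0.64 × 0.75 × 0.7 = 0.3360 m³/s
w_7 = (9.3 − 8.5)/2 = 0.4 m; q_7 = 0.37 × 0.40 × 0.4 = 0.05920 m³/s
Q = Σ qᵢ = 8.896 m³/s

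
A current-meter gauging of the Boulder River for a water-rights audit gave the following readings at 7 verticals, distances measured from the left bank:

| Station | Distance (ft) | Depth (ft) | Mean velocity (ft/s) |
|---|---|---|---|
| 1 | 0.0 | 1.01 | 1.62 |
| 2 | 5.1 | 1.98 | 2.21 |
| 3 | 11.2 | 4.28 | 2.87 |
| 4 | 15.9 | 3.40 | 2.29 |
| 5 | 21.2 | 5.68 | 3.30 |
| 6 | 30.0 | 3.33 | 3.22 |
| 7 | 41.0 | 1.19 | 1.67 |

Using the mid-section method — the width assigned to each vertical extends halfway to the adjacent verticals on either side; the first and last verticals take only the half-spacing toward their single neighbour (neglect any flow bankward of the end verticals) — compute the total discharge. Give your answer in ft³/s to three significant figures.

383 ft³/s

w_1 = (5.1 − 0.0)/2 = 2.55 ft; q_1 = 1.62 × 1.01 × 2.55 = 4.172 ft³/s
w_2 = (11.2 − 0.0)/2 = 5.6 ft; q_2 = 2.21 × 1.98 × 5.6 = 24.50 ft³/s
w_3 = (15.9 − 5.1)/2 = 5.4 ft; q_3 = 2.87 × 4.28 × 5.4 = 66.33 ft³/s
w_4 = (21.2 − 11.2)/2 = 5 ft; q_4 = 2.29 × 3.40 × 5 = 38.93 ft³/s
w_5 = (30.0 − 15.9)/2 = 7.05 ft; q_5 = 3.30 × 5.68 × 7.05 = 132.1 ft³/s
w_6 = (41.0 − 21.2)/2 = 9.9 ft; q_6 = 3.22 × 3.33 × 9.9 = 106.2 ft³/s
w_7 = (41.0 − 30.0)/2 = 5.5 ft; q_7 = 1.67 × 1.19 × 5.5 = 10.93 ft³/s
Q = Σ qᵢ = 383.2 ft³/s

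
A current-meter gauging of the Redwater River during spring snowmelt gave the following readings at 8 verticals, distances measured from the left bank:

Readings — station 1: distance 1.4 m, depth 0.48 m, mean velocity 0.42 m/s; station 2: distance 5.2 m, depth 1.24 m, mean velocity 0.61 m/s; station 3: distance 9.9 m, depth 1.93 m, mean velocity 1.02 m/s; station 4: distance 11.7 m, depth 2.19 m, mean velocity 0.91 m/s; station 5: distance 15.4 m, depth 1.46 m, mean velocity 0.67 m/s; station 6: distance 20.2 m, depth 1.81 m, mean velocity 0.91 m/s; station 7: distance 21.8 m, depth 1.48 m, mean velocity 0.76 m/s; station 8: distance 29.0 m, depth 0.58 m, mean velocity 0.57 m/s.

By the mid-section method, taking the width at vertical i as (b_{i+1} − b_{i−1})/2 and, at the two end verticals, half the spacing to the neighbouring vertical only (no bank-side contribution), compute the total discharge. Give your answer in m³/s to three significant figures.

31.0 m³/s

w_1 = (5.2 − 1.4)/2 = 1.9 m; q_1 = 0.42 × 0.48 × 1.9 = 0.3830 m³/s
w_2 = (9.9 − 1.4)/2 = 4.25 m; q_2 = 0.61 × 1.24 × 4.25 = 3.215 m³/s
w_3 = (11.7 − 5.2)/2 = 3.25 m; q_3 = 1.02 × 1.93 × 3.25 = 6.398 m³/s
w_4 = (15.4 − 9.9)/2 = 2.75 m; q_4 = 0.91 × 2.19 × 2.75 = 5.480 m³/s
w_5 = (20.2 − 11.7)/2 = 4.25 m; q_5 = 0.67 × 1.46 × 4.25 = 4.157 m³/s
w_6 = (21.8 − 15.4)/2 = 3.2 m; q_6 = 0.91 × 1.81 × 3.2 = 5.271 m³/s
w_7 = (29.0 − 20.2)/2 = 4.4 m; q_7 = 0.76 × 1.48 × 4.4 = 4.949 m³/s
w_8 = (29.0 − 21.8)/2 = 3.6 m; q_8 = 0.57 × 0.58 × 3.6 = 1.190 m³/s
Q = Σ qᵢ = 31.04 m³/s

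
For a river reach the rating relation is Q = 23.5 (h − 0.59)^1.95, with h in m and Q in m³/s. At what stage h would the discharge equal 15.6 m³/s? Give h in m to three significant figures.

1.40 m

h − h₀ = (Q/C)^(1/b) = (15.6/23.5)^(1/1.95) = 0.8105 m
h = 0.59 + 0.8105 = 1.400 m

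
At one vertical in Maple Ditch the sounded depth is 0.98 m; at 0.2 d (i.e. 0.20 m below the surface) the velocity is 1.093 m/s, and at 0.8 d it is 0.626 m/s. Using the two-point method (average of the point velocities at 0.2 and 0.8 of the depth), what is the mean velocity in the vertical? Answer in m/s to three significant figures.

0.860 m/s

v̄ = (1.093 + 0.626) / 2 = 0.8595 m/s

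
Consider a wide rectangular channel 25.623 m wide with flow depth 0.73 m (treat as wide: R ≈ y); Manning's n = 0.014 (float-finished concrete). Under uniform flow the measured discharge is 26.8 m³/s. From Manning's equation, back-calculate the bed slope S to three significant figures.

0.000612

A = b·y = 25.623 × 0.73 = 18.70 m²
Wide channel: R ≈ y = 0.73 m
S = (Q·n / (1·A·R^(2/3)))² = (26.8×0.014 / (1×18.70×0.8107))² = 0.0006121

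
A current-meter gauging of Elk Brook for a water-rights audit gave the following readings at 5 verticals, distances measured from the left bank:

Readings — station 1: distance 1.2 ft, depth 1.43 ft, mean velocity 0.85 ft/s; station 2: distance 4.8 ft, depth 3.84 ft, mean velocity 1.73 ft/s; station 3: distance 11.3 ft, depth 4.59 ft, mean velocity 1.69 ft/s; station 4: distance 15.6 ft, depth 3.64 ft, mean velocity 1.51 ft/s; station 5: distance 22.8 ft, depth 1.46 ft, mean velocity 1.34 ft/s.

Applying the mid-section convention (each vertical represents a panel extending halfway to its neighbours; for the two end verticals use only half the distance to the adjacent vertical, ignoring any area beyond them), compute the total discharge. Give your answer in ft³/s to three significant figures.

116 ft³/s

w_1 = (4.8 − 1.2)/2 = 1.8 ft; q_1 = 0.85 × 1.43 × 1.8 = 2.188 ft³/s
w_2 = (11.3 − 1.2)/2 = 5.05 ft; q_2 = 1.73 × 3.84 × 5.05 = 33.55 ft³/s
w_3 = (15.6 − 4.8)/2 = 5.4 ft; q_3 = 1.69 × 4.59 × 5.4 = 41.89 ft³/s
w_4 = (22.8 − 11.3)/2 = 5.75 ft; q_4 = 1.51 × 3.64 × 5.75 = 31.60 ft³/s
w_5 = (22.8 − 15.6)/2 = 3.6 ft; q_5 = 1.34 × 1.46 × 3.6 = 7.043 ft³/s
Q = Σ qᵢ = 116.3 ft³/s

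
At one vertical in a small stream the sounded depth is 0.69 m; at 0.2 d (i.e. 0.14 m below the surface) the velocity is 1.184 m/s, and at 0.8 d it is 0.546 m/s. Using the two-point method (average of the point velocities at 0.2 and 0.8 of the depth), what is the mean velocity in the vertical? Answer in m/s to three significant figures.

0.865 m/s

v̄ = (1.184 + 0.546) / 2 = 0.8650 m/s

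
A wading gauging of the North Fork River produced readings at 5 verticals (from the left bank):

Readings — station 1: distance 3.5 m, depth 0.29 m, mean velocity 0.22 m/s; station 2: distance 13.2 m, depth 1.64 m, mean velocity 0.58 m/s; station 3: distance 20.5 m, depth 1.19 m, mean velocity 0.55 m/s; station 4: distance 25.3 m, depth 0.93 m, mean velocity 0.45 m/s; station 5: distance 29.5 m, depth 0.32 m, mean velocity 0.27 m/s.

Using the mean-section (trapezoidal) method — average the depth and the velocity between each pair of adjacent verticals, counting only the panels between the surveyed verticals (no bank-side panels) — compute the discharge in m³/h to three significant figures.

47000 m³/h

Panel 1-2: Δb = 9.7 m, d̄ = (0.29+1.64)/2 = 0.965, v̄ = (0.22+0.58)/2 = 0.4 → q = 9.7×0.965×0.4 = 3.744 m³/s
Panel 2-3: Δb = 7.3 m, d̄ = (1.64+1.19)/2 = 1.415, v̄ = (0.58+0.55)/2 = 0.565 → q = 7.3×1.415×0.565 = 5.836 m³/s
Panel 3-4: Δb = 4.8 m, d̄ = (1.19+0.93)/2 = 1.06, v̄ = (0.55+0.45)/2 = 0.5 → q = 4.8×1.06×0.5 = 2.544 m³/s
Panel 4-5: Δb = 4.2 m, d̄ = (0.93+0.32)/2 = 0.625, v̄ = (0.45+0.27)/2 = 0.36 → q = 4.2×0.625×0.36 = 0.9450 m³/s
Q = Σ q = 13.07 m³/s
= 13.07 × 3600 = 47050 m³/h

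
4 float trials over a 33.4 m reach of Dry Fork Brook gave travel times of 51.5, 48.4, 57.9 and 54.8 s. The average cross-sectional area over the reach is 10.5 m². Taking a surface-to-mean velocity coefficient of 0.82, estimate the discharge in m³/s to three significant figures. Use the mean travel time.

t̄ = (51.5 + 48.4 + 57.9 + 54.8) / 4 = 53.15 s
v_surface = L / t̄ = 33.4 / 53.15 = 0.6284 m/s
v_mean = 0.82 × 0.6284 = 0.5153 m/s
Q = A × v_mean = 10.5 × 0.5153 = 5.411 m³/s

5.41 m³/s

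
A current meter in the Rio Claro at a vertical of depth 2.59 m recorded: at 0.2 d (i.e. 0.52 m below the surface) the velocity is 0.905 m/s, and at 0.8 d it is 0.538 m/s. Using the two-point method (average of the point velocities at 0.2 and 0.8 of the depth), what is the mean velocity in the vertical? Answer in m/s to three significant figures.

v̄ = (0.905 + 0.538) / 2 = 0.7215 m/s

0.722 m/s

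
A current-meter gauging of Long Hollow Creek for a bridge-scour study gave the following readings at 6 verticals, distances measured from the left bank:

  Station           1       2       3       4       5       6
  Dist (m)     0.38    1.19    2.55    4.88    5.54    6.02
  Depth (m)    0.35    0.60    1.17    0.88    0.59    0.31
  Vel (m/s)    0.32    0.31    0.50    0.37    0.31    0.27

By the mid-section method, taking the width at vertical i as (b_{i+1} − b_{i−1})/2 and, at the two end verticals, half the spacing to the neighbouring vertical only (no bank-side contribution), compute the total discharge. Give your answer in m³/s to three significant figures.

w_1 = (1.19 − 0.38)/2 = 0.405 m; q_1 = 0.32 × 0.35 × 0.405 = 0.04536 m³/s
w_2 = (2.55 − 0.38)/2 = 1.085 m; q_2 = 0.31 × 0.60 × 1.085 = 0.2018 m³/s
w_3 = (4.88 − 1.19)/2 = 1.845 m; q_3 = 0.50 × 1.17 × 1.845 = 1.079 m³/s
w_4 = (5.54 − 2.55)/2 = 1.495 m; q_4 = 0.37 × 0.88 × 1.495 = 0.4868 m³/s
w_5 = (6.02 − 4.88)/2 = 0.57 m; q_5 = 0.31 × 0.59 × 0.57 = 0.1043 m³/s
w_6 = (6.02 − 5.54)/2 = 0.24 m; q_6 = 0.27 × 0.31 × 0.24 = 0.02009 m³/s
Q = Σ qᵢ = 1.938 m³/s

1.94 m³/s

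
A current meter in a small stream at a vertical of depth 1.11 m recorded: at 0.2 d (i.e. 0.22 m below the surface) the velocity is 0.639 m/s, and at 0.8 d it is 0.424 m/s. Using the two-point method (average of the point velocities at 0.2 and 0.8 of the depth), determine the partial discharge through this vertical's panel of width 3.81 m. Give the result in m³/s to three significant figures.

2.25 m³/s

v̄ = (0.639 + 0.424) / 2 = 0.5315 m/s
q = v̄ × d × w = 0.5315 × 1.11 × 3.81 = 2.248 m³/s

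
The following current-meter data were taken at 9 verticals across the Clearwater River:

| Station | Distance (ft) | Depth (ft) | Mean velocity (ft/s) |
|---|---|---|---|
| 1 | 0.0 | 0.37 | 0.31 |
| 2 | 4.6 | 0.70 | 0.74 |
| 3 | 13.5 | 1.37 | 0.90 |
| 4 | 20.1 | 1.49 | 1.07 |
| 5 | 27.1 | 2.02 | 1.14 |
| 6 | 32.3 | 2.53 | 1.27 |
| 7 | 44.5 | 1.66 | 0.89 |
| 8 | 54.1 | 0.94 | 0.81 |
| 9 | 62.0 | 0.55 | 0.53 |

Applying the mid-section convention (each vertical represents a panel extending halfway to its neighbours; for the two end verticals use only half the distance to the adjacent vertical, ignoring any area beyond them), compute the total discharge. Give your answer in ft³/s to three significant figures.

w_1 = (4.6 − 0.0)/2 = 2.3 ft; q_1 = 0.31 × 0.37 × 2.3 = 0.2638 ft³/s
w_2 = (13.5 − 0.0)/2 = 6.75 ft; q_2 = 0.74 × 0.70 × 6.75 = 3.497 ft³/s
w_3 = (20.1 − 4.6)/2 = 7.75 ft; q_3 = 0.90 × 1.37 × 7.75 = 9.556 ft³/s
w_4 = (27.1 − 13.5)/2 = 6.8 ft; q_4 = 1.07 × 1.49 × 6.8 = 10.84 ft³/s
w_5 = (32.3 − 20.1)/2 = 6.1 ft; q_5 = 1.14 × 2.02 × 6.1 = 14.05 ft³/s
w_6 = (44.5 − 27.1)/2 = 8.7 ft; q_6 = 1.27 × 2.53 × 8.7 = 27.95 ft³/s
w_7 = (54.1 − 32.3)/2 = 10.9 ft; q_7 = 0.89 × 1.66 × 10.9 = 16.10 ft³/s
w_8 = (62.0 − 44.5)/2 = 8.75 ft; q_8 = 0.81 × 0.94 × 8.75 = 6.662 ft³/s
w_9 = (62.0 − 54.1)/2 = 3.95 ft; q_9 = 0.53 × 0.55 × 3.95 = 1.151 ft³/s
Q = Σ qᵢ = 90.08 ft³/s

90.1 ft³/s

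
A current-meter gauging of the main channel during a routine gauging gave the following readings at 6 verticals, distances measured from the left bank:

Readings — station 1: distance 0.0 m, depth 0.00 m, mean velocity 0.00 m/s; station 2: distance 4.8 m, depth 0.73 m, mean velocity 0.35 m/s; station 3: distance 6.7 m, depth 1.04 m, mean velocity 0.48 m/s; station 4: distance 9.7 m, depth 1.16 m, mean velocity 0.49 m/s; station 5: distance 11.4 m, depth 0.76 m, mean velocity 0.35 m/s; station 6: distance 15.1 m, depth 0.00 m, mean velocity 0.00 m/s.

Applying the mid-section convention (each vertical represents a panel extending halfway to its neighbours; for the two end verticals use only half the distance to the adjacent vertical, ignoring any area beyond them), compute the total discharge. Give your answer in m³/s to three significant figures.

w_2 = (6.7 − 0.0)/2 = 3.35 m; q_2 = 0.35 × 0.73 × 3.35 = 0.8559 m³/s
w_3 = (9.7 − 4.8)/2 = 2.45 m; q_3 = 0.48 × 1.04 × 2.45 = 1.223 m³/s
w_4 = (11.4 − 6.7)/2 = 2.35 m; q_4 = 0.49 × 1.16 × 2.35 = 1.336 m³/s
w_5 = (15.1 − 9.7)/2 = 2.7 m; q_5 = 0.35 × 0.76 × 2.7 = 0.7182 m³/s
Stations 1, 6 contribute zero (depth or velocity is 0).
Q = Σ qᵢ = 4.133 m³/s

4.13 m³/s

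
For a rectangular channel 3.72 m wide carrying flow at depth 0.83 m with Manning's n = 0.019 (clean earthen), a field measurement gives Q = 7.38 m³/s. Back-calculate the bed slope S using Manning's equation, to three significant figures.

A = b·y = 3.72 × 0.83 = 3.088 m²
P = b + 2y = 3.72 + 2×0.83 = 5.380 m
R = A/P = 3.088/5.380 = 0.5739 m
S = (Q·n / (1·A·R^(2/3)))² = (7.38×0.019 / (1×3.088×0.6906))² = 0.004324

0.00432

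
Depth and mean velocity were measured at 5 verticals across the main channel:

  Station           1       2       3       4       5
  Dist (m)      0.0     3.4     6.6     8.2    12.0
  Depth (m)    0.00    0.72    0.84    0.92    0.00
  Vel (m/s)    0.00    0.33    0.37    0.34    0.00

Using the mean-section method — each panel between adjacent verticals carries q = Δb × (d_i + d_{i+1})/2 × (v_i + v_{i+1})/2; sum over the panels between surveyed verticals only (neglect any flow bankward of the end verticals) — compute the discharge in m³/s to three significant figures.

Panel 1-2: Δb = 3.4 m, d̄ = (0.00+0.72)/2 = 0.36, v̄ = (0.00+0.33)/2 = 0.165 → q = 3.4×0.36×0.165 = 0.2020 m³/s
Panel 2-3: Δb = 3.2 m, d̄ = (0.72+0.84)/2 = 0.78, v̄ = (0.33+0.37)/2 = 0.35 → q = 3.2×0.78×0.35 = 0.8736 m³/s
Panel 3-4: Δb = 1.6 m, d̄ = (0.84+0.92)/2 = 0.88, v̄ = (0.37+0.34)/2 = 0.355 → q = 1.6×0.88×0.355 = 0.4998 m³/s
Panel 4-5: Δb = 3.8 m, d̄ = (0.92+0.00)/2 = 0.46, v̄ = (0.34+0.00)/2 = 0.17 → q = 3.8×0.46×0.17 = 0.2972 m³/s
Q = Σ q = 1.873 m³/s

1.87 m³/s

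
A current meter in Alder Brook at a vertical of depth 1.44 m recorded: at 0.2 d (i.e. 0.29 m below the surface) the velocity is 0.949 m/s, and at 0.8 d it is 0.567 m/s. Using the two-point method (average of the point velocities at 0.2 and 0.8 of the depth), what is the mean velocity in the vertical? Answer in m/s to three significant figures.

0.758 m/s

v̄ = (0.949 + 0.567) / 2 = 0.7580 m/s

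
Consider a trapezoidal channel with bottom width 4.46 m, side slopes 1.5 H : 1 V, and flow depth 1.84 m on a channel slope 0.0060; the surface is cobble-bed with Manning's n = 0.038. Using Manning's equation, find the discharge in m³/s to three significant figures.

30.5 m³/s

A = (b + z·y)·y = (4.46 + 1.5×1.84)×1.84 = 13.28 m²
P = b + 2y√(1+z²) = 4.46 + 2×1.84×√(1+1.5²) = 11.09 m
R = A/P = 13.28/11.09 = 1.197 m
Q = (1/n)·A·R^(2/3)·S^(1/2) = (1/0.038) × 13.28 × 1.197^(2/3) × 0.0060^(1/2) = 30.54 m³/s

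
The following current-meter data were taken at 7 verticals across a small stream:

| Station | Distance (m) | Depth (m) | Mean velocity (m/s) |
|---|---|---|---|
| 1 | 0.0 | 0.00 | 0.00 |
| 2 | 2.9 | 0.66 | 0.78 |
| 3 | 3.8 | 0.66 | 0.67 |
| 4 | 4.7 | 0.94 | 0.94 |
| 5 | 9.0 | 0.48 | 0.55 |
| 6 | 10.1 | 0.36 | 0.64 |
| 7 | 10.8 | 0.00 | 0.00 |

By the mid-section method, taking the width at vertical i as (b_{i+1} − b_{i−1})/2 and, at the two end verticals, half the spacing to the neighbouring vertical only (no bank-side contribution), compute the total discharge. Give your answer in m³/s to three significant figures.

4.59 m³/s

w_2 = (3.8 − 0.0)/2 = 1.9 m; q_2 = 0.78 × 0.66 × 1.9 = 0.9781 m³/s
w_3 = (4.7 − 2.9)/2 = 0.9 m; q_3 = 0.67 × 0.66 × 0.9 = 0.3980 m³/s
w_4 = (9.0 − 3.8)/2 = 2.6 m; q_4 = 0.94 × 0.94 × 2.6 = 2.297 m³/s
w_5 = (10.1 − 4.7)/2 = 2.7 m; q_5 = 0.55 × 0.48 × 2.7 = 0.7128 m³/s
w_6 = (10.8 − 9.0)/2 = 0.9 m; q_6 = 0.64 × 0.36 × 0.9 = 0.2074 m³/s
Stations 1, 7 contribute zero (depth or velocity is 0).
Q = Σ qᵢ = 4.594 m³/s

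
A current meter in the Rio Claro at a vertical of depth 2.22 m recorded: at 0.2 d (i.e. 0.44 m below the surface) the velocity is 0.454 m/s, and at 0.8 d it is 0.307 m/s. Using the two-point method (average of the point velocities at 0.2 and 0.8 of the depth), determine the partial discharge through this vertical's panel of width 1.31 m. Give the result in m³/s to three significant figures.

v̄ = (0.454 + 0.307) / 2 = 0.3805 m/s
q = v̄ × d × w = 0.3805 × 2.22 × 1.31 = 1.107 m³/s

1.11 m³/s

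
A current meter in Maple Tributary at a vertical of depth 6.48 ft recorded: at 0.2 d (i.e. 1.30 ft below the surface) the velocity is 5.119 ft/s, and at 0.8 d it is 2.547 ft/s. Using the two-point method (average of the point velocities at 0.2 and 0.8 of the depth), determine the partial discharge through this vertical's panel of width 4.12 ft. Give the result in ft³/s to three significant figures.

102 ft³/s

v̄ = (5.119 + 2.547) / 2 = 3.833 ft/s
q = v̄ × d × w = 3.833 × 6.48 × 4.12 = 102.3 ft³/s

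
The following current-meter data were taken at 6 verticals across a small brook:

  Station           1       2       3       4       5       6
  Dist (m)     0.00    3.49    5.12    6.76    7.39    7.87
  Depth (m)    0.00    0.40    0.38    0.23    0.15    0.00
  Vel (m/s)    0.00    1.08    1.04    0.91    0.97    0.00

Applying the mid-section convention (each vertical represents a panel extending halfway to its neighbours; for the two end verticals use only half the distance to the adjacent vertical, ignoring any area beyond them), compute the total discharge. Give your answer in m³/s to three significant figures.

w_2 = (5.12 − 0.00)/2 = 2.56 m; q_2 = 1.08 × 0.40 × 2.56 = 1.106 m³/s
w_3 = (6.76 − 3.49)/2 = 1.635 m; q_3 = 1.04 × 0.38 × 1.635 = 0.6462 m³/s
w_4 = (7.39 − 5.12)/2 = 1.135 m; q_4 = 0.91 × 0.23 × 1.135 = 0.2376 m³/s
w_5 = (7.87 − 6.76)/2 = 0.555 m; q_5 = 0.97 × 0.15 × 0.555 = 0.08075 m³/s
Stations 1, 6 contribute zero (depth or velocity is 0).
Q = Σ qᵢ = 2.070 m³/s

2.07 m³/s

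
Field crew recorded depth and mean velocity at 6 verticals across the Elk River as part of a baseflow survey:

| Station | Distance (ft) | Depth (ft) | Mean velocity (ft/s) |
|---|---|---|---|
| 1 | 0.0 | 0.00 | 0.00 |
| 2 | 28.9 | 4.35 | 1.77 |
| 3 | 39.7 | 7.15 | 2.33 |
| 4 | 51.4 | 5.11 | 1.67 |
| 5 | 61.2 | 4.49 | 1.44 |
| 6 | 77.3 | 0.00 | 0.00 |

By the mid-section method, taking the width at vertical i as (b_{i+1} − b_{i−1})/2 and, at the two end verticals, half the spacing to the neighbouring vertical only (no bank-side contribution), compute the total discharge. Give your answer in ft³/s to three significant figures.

w_2 = (39.7 − 0.0)/2 = 19.85 ft; q_2 = 1.77 × 4.35 × 19.85 = 152.8 ft³/s
w_3 = (51.4 − 28.9)/2 = 11.25 ft; q_3 = 2.33 × 7.15 × 11.25 = 187.4 ft³/s
w_4 = (61.2 − 39.7)/2 = 10.75 ft; q_4 = 1.67 × 5.11 × 10.75 = 91.74 ft³/s
w_5 = (77.3 − 51.4)/2 = 12.95 ft; q_5 = 1.44 × 4.49 × 12.95 = 83.73 ft³/s
Stations 1, 6 contribute zero (depth or velocity is 0).
Q = Σ qᵢ = 515.7 ft³/s

516 ft³/s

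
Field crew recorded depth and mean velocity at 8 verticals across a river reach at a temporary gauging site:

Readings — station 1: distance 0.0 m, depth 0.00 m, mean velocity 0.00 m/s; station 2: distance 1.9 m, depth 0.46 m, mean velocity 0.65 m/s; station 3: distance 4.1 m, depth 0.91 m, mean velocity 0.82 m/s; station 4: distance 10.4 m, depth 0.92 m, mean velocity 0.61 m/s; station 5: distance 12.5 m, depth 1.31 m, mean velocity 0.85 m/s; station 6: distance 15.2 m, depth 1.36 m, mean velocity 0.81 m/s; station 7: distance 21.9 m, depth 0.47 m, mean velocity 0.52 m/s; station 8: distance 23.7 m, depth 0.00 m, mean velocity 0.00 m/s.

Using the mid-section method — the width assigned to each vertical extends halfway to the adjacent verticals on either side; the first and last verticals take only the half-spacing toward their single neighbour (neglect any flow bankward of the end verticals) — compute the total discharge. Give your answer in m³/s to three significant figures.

15.0 m³/s

w_2 = (4.1 − 0.0)/2 = 2.05 m; q_2 = 0.65 × 0.46 × 2.05 = 0.6130 m³/s
w_3 = (10.4 − 1.9)/2 = 4.25 m; q_3 = 0.82 × 0.91 × 4.25 = 3.171 m³/s
w_4 = (12.5 − 4.1)/2 = 4.2 m; q_4 = 0.61 × 0.92 × 4.2 = 2.357 m³/s
w_5 = (15.2 − 10.4)/2 = 2.4 m; q_5 = 0.85 × 1.31 × 2.4 = 2.672 m³/s
w_6 = (21.9 − 12.5)/2 = 4.7 m; q_6 = 0.81 × 1.36 × 4.7 = 5.178 m³/s
w_7 = (23.7 − 15.2)/2 = 4.25 m; q_7 = 0.52 × 0.47 × 4.25 = 1.039 m³/s
Stations 1, 8 contribute zero (depth or velocity is 0).
Q = Σ qᵢ = 15.03 m³/s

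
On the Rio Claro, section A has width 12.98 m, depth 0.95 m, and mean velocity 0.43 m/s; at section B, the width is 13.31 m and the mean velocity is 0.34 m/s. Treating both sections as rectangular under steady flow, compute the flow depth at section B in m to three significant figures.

1.17 m

Q = A₁V₁ = (12.98×0.95) × 0.43 = 5.302 m³/s
d₂ = Q/(b₂ V₂) = 5.302/(13.31×0.34) = 1.172 m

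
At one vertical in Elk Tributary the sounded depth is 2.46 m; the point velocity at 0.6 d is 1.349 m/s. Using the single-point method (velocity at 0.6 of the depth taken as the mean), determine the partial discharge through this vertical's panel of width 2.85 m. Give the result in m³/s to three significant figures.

9.46 m³/s

v̄ = v₀.₆ = 1.349 m/s
q = v̄ × d × w = 1.349 × 2.46 × 2.85 = 9.458 m³/s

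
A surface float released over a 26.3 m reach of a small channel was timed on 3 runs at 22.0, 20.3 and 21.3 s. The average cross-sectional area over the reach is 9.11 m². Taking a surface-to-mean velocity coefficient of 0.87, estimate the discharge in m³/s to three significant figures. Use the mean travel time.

t̄ = (22.0 + 20.3 + 21.3) / 3 = 21.2 s
v_surface = L / t̄ = 26.3 / 21.2 = 1.241 m/s
v_mean = 0.87 × 1.241 = 1.079 m/s
Q = A × v_mean = 9.11 × 1.079 = 9.832 m³/s

9.83 m³/s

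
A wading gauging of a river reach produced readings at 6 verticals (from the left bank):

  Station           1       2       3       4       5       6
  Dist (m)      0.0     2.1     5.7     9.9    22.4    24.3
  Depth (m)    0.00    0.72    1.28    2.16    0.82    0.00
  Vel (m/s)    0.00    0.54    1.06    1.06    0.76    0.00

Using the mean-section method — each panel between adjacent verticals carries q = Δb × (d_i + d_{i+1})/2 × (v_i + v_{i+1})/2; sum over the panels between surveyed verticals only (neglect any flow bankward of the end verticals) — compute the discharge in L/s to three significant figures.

Panel 1-2: Δb = 2.1 m, d̄ = (0.00+0.72)/2 = 0.36, v̄ = (0.00+0.54)/2 = 0.27 → q = 2.1×0.36×0.27 = 0.2041 m³/s
Panel 2-3: Δb = 3.6 m, d̄ = (0.72+1.28)/2 = 1, v̄ = (0.54+1.06)/2 = 0.8 → q = 3.6×1×0.8 = 2.880 m³/s
Panel 3-4: Δb = 4.2 m, d̄ = (1.28+2.16)/2 = 1.72, v̄ = (1.06+1.06)/2 = 1.06 → q = 4.2×1.72×1.06 = 7.657 m³/s
Panel 4-5: Δb = 12.5 m, d̄ = (2.16+0.82)/2 = 1.49, v̄ = (1.06+0.76)/2 = 0.91 → q = 12.5×1.49×0.91 = 16.95 m³/s
Panel 5-6: Δb = 1.9 m, d̄ = (0.82+0.00)/2 = 0.41, v̄ = (0.76+0.00)/2 = 0.38 → q = 1.9×0.41×0.38 = 0.2960 m³/s
Q = Σ q = 27.99 m³/s
= 27.99 × 1000 = 27990 L/s

28000 L/s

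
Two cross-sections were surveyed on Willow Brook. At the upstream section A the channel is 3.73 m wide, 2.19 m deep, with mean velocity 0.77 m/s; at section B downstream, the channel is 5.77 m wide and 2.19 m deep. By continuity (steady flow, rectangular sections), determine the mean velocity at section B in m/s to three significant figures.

0.498 m/s

Q = A₁V₁ = (3.73×2.19) × 0.77 = 6.290 m³/s
A₂ = 5.77 × 2.19 = 12.64 m²
V₂ = Q/A₂ = 6.290/12.64 = 0.4978 m/s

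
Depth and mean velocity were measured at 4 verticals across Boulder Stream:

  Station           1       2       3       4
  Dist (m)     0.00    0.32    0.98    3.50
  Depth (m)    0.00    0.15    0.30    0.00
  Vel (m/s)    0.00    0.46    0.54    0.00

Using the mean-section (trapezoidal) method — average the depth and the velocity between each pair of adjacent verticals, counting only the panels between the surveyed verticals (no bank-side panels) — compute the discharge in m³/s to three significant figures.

0.182 m³/s

Panel 1-2: Δb = 0.32 m, d̄ = (0.00+0.15)/2 = 0.075, v̄ = (0.00+0.46)/2 = 0.23 → q = 0.32×0.075×0.23 = 0.005520 m³/s
Panel 2-3: Δb = 0.66 m, d̄ = (0.15+0.30)/2 = 0.225, v̄ = (0.46+0.54)/2 = 0.5 → q = 0.66×0.225×0.5 = 0.07425 m³/s
Panel 3-4: Δb = 2.52 m, d̄ = (0.30+0.00)/2 = 0.15, v̄ = (0.54+0.00)/2 = 0.27 → q = 2.52×0.15×0.27 = 0.1021 m³/s
Q = Σ q = 0.1818 m³/s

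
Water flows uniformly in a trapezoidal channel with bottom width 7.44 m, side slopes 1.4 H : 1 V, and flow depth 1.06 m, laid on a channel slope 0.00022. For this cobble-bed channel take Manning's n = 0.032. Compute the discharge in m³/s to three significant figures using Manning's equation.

A = (b + z·y)·y = (7.44 + 1.4×1.06)×1.06 = 9.459 m²
P = b + 2y√(1+z²) = 7.44 + 2×1.06×√(1+1.4²) = 11.09 m
R = A/P = 9.459/11.09 = 0.8532 m
Q = (1/n)·A·R^(2/3)·S^(1/2) = (1/0.032) × 9.459 × 0.8532^(2/3) × 0.00022^(1/2) = 3.944 m³/s

3.94 m³/s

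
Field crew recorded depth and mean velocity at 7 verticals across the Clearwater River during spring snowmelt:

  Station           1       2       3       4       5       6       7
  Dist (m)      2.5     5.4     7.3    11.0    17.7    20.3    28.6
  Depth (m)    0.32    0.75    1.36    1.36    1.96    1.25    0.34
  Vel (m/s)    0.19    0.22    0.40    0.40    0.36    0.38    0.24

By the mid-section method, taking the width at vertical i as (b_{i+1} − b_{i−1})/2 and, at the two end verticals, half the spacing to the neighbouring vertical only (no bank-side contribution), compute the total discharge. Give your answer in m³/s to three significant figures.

11.0 m³/s

w_1 = (5.4 − 2.5)/2 = 1.45 m; q_1 = 0.19 × 0.32 × 1.45 = 0.08816 m³/s
w_2 = (7.3 − 2.5)/2 = 2.4 m; q_2 = 0.22 × 0.75 × 2.4 = 0.3960 m³/s
w_3 = (11.0 − 5.4)/2 = 2.8 m; q_3 = 0.40 × 1.36 × 2.8 = 1.523 m³/s
w_4 = (17.7 − 7.3)/2 = 5.2 m; q_4 = 0.40 × 1.36 × 5.2 = 2.829 m³/s
w_5 = (20.3 − 11.0)/2 = 4.65 m; q_5 = 0.36 × 1.96 × 4.65 = 3.281 m³/s
w_6 = (28.6 − 17.7)/2 = 5.45 m; q_6 = 0.38 × 1.25 × 5.45 = 2.589 m³/s
w_7 = (28.6 − 20.3)/2 = 4.15 m; q_7 = 0.24 × 0.34 × 4.15 = 0.3386 m³/s
Q = Σ qᵢ = 11.04 m³/s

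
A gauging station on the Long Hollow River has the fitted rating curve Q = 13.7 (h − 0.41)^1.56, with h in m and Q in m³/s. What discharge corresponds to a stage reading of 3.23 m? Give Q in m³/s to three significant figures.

Q = 13.7 × (3.23 − 0.41)^1.56 = 13.7 × 2.82^1.56 = 69.04 m³/s

69.0 m³/s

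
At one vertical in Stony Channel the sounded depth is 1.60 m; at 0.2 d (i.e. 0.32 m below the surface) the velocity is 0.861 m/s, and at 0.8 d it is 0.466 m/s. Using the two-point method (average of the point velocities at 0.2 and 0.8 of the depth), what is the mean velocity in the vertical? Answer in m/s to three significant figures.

0.664 m/s

v̄ = (0.861 + 0.466) / 2 = 0.6635 m/s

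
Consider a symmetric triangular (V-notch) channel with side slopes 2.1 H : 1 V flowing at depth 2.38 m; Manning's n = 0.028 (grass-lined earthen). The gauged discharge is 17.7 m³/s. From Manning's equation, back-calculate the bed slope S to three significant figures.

A = z·y² = 2.1×2.38² = 11.90 m²
P = 2y√(1+z²) = 2×2.38×√(1+2.1²) = 11.07 m
R = A/P = 11.90/11.07 = 1.074 m
S = (Q·n / (1·A·R^(2/3)))² = (17.7×0.028 / (1×11.90×1.049))² = 0.001577

0.00158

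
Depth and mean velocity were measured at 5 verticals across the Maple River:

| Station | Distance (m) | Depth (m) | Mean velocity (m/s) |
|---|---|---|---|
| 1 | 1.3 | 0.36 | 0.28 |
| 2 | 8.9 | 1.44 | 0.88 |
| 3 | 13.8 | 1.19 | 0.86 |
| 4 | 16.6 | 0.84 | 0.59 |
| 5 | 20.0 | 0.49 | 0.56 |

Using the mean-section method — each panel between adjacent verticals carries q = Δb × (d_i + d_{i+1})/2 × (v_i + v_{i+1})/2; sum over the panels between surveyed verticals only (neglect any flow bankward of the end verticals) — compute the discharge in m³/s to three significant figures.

12.9 m³/s

Panel 1-2: Δb = 7.6 m, d̄ = (0.36+1.44)/2 = 0.9, v̄ = (0.28+0.88)/2 = 0.58 → q = 7.6×0.9×0.58 = 3.967 m³/s
Panel 2-3: Δb = 4.9 m, d̄ = (1.44+1.19)/2 = 1.315, v̄ = (0.88+0.86)/2 = 0.87 → q = 4.9×1.315×0.87 = 5.606 m³/s
Panel 3-4: Δb = 2.8 m, d̄ = (1.19+0.84)/2 = 1.015, v̄ = (0.86+0.59)/2 = 0.725 → q = 2.8×1.015×0.725 = 2.060 m³/s
Panel 4-5: Δb = 3.4 m, d̄ = (0.84+0.49)/2 = 0.665, v̄ = (0.59+0.56)/2 = 0.575 → q = 3.4×0.665×0.575 = 1.300 m³/s
Q = Σ q = 12.93 m³/s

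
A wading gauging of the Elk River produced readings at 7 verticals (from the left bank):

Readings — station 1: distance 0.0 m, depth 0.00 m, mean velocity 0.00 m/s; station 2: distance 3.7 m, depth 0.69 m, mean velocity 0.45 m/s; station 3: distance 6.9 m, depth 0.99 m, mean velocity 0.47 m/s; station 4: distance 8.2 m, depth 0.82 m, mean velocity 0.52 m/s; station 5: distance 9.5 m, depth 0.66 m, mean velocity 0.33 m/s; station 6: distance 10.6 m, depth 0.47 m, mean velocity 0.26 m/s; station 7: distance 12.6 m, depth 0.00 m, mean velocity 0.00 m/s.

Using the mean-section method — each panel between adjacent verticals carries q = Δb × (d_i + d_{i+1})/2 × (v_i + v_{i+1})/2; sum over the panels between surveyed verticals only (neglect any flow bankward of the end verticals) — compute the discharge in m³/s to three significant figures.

2.76 m³/s

Panel 1-2: Δb = 3.7 m, d̄ = (0.00+0.69)/2 = 0.345, v̄ = (0.00+0.45)/2 = 0.225 → q = 3.7×0.345×0.225 = 0.2872 m³/s
Panel 2-3: Δb = 3.2 m, d̄ = (0.69+0.99)/2 = 0.84, v̄ = (0.45+0.47)/2 = 0.46 → q = 3.2×0.84×0.46 = 1.236 m³/s
Panel 3-4: Δb = 1.3 m, d̄ = (0.99+0.82)/2 = 0.905, v̄ = (0.47+0.52)/2 = 0.495 → q = 1.3×0.905×0.495 = 0.5824 m³/s
Panel 4-5: Δb = 1.3 m, d̄ = (0.82+0.66)/2 = 0.74, v̄ = (0.52+0.33)/2 = 0.425 → q = 1.3×0.74×0.425 = 0.4089 m³/s
Panel 5-6: Δb = 1.1 m, d̄ = (0.66+0.47)/2 = 0.565, v̄ = (0.33+0.26)/2 = 0.295 → q = 1.1×0.565×0.295 = 0.1833 m³/s
Panel 6-7: Δb = 2 m, d̄ = (0.47+0.00)/2 = 0.235, v̄ = (0.26+0.00)/2 = 0.13 → q = 2×0.235×0.13 = 0.06110 m³/s
Q = Σ q = 2.759 m³/s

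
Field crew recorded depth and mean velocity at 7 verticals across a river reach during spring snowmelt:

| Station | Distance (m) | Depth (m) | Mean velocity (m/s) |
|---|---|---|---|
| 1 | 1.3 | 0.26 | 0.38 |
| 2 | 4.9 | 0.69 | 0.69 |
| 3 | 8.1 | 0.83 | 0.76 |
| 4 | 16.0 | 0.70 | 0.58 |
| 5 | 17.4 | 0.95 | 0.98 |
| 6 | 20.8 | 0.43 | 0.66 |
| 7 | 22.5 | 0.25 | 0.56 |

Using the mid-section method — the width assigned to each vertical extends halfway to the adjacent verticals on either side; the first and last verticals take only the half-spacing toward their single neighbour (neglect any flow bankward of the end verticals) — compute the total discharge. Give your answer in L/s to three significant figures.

10300 L/s

w_1 = (4.9 − 1.3)/2 = 1.8 m; q_1 = 0.38 × 0.26 × 1.8 = 0.1778 m³/s
w_2 = (8.1 − 1.3)/2 = 3.4 m; q_2 = 0.69 × 0.69 × 3.4 = 1.619 m³/s
w_3 = (16.0 − 4.9)/2 = 5.55 m; q_3 = 0.76 × 0.83 × 5.55 = 3.501 m³/s
w_4 = (17.4 − 8.1)/2 = 4.65 m; q_4 = 0.58 × 0.70 × 4.65 = 1.888 m³/s
w_5 = (20.8 − 16.0)/2 = 2.4 m; q_5 = 0.98 × 0.95 × 2.4 = 2.234 m³/s
w_6 = (22.5 − 17.4)/2 = 2.55 m; q_6 = 0.66 × 0.43 × 2.55 = 0.7237 m³/s
w_7 = (22.5 − 20.8)/2 = 0.85 m; q_7 = 0.56 × 0.25 × 0.85 = 0.1190 m³/s
Q = Σ qᵢ = 10.26 m³/s
= 10.26 × 1000 = 10260 L/s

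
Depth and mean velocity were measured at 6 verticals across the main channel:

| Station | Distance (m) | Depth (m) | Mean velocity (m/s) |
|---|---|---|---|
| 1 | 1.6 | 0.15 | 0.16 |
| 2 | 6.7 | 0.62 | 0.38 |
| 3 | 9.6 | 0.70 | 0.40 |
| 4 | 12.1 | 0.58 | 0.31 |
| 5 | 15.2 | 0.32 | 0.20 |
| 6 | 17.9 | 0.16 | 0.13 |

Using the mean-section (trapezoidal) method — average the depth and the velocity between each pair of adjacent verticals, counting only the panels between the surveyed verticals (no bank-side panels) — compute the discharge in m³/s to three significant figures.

2.31 m³/s

Panel 1-2: Δb = 5.1 m, d̄ = (0.15+0.62)/2 = 0.385, v̄ = (0.16+0.38)/2 = 0.27 → q = 5.1×0.385×0.27 = 0.5301 m³/s
Panel 2-3: Δb = 2.9 m, d̄ = (0.62+0.70)/2 = 0.66, v̄ = (0.38+0.40)/2 = 0.39 → q = 2.9×0.66×0.39 = 0.7465 m³/s
Panel 3-4: Δb = 2.5 m, d̄ = (0.70+0.58)/2 = 0.64, v̄ = (0.40+0.31)/2 = 0.355 → q = 2.5×0.64×0.355 = 0.5680 m³/s
Panel 4-5: Δb = 3.1 m, d̄ = (0.58+0.32)/2 = 0.45, v̄ = (0.31+0.20)/2 = 0.255 → q = 3.1×0.45×0.255 = 0.3557 m³/s
Panel 5-6: Δb = 2.7 m, d̄ = (0.32+0.16)/2 = 0.24, v̄ = (0.20+0.13)/2 = 0.165 → q = 2.7×0.24×0.165 = 0.1069 m³/s
Q = Σ q = 2.307 m³/s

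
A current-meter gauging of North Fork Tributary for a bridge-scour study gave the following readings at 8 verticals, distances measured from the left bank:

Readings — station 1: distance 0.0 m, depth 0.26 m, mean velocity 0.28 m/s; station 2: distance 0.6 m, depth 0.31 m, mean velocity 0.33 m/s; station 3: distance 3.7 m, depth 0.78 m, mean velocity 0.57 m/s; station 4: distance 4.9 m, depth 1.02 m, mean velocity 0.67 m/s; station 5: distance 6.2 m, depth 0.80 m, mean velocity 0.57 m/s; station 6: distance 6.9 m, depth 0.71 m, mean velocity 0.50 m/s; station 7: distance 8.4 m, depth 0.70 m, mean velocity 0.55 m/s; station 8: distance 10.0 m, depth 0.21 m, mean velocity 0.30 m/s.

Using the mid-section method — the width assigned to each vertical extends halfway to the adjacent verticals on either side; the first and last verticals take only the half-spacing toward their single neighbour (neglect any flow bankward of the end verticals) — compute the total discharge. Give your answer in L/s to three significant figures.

3510 L/s

w_1 = (0.6 − 0.0)/2 = 0.3 m; q_1 = 0.28 × 0.26 × 0.3 = 0.02184 m³/s
w_2 = (3.7 − 0.0)/2 = 1.85 m; q_2 = 0.33 × 0.31 × 1.85 = 0.1893 m³/s
w_3 = (4.9 − 0.6)/2 = 2.15 m; q_3 = 0.57 × 0.78 × 2.15 = 0.9559 m³/s
w_4 = (6.2 − 3.7)/2 = 1.25 m; q_4 = 0.67 × 1.02 × 1.25 = 0.8543 m³/s
w_5 = (6.9 − 4.9)/2 = 1 m; q_5 = 0.57 × 0.80 × 1 = 0.4560 m³/s
w_6 = (8.4 − 6.2)/2 = 1.1 m; q_6 = 0.50 × 0.71 × 1.1 = 0.3905 m³/s
w_7 = (10.0 − 6.9)/2 = 1.55 m; q_7 = 0.55 × 0.70 × 1.55 = 0.5968 m³/s
w_8 = (10.0 − 8.4)/2 = 0.8 m; q_8 = 0.30 × 0.21 × 0.8 = 0.05040 m³/s
Q = Σ qᵢ = 3.515 m³/s
= 3.515 × 1000 = 3515 L/s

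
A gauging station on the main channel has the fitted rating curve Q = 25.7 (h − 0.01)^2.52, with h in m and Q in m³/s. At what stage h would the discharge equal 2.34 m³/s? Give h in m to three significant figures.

0.396 m

h − h₀ = (Q/C)^(1/b) = (2.34/25.7)^(1/2.52) = 0.3864 m
h = 0.01 + 0.3864 = 0.3964 m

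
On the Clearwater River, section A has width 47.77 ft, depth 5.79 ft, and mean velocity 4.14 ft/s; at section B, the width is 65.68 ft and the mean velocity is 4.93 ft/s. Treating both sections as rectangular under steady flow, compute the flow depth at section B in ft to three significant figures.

Q = A₁V₁ = (47.77×5.79) × 4.14 = 1145 ft³/s
d₂ = Q/(b₂ V₂) = 1145/(65.68×4.93) = 3.536 ft

3.54 ft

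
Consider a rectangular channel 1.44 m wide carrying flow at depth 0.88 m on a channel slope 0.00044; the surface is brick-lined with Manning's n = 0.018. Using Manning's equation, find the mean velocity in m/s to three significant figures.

A = b·y = 1.44 × 0.88 = 1.267 m²
P = b + 2y = 1.44 + 2×0.88 = 3.200 m
R = A/P = 1.267/3.200 = 0.3960 m
Q = (1/n)·A·R^(2/3)·S^(1/2) = (1/0.018) × 1.267 × 0.3960^(2/3) × 0.00044^(1/2) = 0.7963 m³/s
V = Q/A = 0.7963/1.267 = 0.6284 m/s

0.628 m/s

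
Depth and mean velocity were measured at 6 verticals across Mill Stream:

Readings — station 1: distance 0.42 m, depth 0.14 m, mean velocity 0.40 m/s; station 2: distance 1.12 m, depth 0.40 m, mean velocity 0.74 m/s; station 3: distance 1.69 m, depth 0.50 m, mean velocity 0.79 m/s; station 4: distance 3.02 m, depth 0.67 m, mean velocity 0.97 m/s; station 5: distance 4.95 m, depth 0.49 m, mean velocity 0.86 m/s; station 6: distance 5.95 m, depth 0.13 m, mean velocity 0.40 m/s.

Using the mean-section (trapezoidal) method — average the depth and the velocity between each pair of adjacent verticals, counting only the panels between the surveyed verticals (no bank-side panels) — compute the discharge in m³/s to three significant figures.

2.21 m³/s

Panel 1-2: Δb = 0.7 m, d̄ = (0.14+0.40)/2 = 0.27, v̄ = (0.40+0.74)/2 = 0.57 → q = 0.7×0.27×0.57 = 0.1077 m³/s
Panel 2-3: Δb = 0.57 m, d̄ = (0.40+0.50)/2 = 0.45, v̄ = (0.74+0.79)/2 = 0.765 → q = 0.57×0.45×0.765 = 0.1962 m³/s
Panel 3-4: Δb = 1.33 m, d̄ = (0.50+0.67)/2 = 0.585, v̄ = (0.79+0.97)/2 = 0.88 → q = 1.33×0.585×0.88 = 0.6847 m³/s
Panel 4-5: Δb = 1.93 m, d̄ = (0.67+0.49)/2 = 0.58, v̄ = (0.97+0.86)/2 = 0.915 → q = 1.93×0.58×0.915 = 1.024 m³/s
Panel 5-6: Δb = 1 m, d̄ = (0.49+0.13)/2 = 0.31, v̄ = (0.86+0.40)/2 = 0.63 → q = 1×0.31×0.63 = 0.1953 m³/s
Q = Σ q = 2.208 m³/s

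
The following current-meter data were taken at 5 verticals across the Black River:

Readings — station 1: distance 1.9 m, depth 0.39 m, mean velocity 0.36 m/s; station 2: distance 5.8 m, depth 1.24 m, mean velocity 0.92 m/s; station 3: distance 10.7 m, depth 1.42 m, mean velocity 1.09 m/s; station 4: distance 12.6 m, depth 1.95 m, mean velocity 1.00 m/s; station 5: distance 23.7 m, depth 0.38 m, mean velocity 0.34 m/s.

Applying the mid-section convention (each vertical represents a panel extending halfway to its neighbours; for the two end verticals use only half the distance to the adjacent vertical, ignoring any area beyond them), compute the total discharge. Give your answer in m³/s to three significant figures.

23.9 m³/s

w_1 = (5.8 − 1.9)/2 = 1.95 m; q_1 = 0.36 × 0.39 × 1.95 = 0.2738 m³/s
w_2 = (10.7 − 1.9)/2 = 4.4 m; q_2 = 0.92 × 1.24 × 4.4 = 5.020 m³/s
w_3 = (12.6 − 5.8)/2 = 3.4 m; q_3 = 1.09 × 1.42 × 3.4 = 5.263 m³/s
w_4 = (23.7 − 10.7)/2 = 6.5 m; q_4 = 1.00 × 1.95 × 6.5 = 12.68 m³/s
w_5 = (23.7 − 12.6)/2 = 5.55 m; q_5 = 0.34 × 0.38 × 5.55 = 0.7171 m³/s
Q = Σ qᵢ = 23.95 m³/s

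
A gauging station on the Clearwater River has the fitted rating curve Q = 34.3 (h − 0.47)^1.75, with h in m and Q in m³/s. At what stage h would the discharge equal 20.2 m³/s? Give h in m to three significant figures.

1.21 m

h − h₀ = (Q/C)^(1/b) = (20.2/34.3)^(1/1.75) = 0.7389 m
h = 0.47 + 0.7389 = 1.209 m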